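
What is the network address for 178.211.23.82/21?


IP:   10110010.11010011.00010111.01010010
Mask: 11111111.11111111.11111000.00000000
AND operation:
Net:  10110010.11010011.00010000.00000000
Network: 178.211.16.0/21


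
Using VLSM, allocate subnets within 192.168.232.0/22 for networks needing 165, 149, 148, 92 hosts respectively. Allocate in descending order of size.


165 hosts -> /24 (254 usable): 192.168.232.0/24
149 hosts -> /24 (254 usable): 192.168.233.0/24
148 hosts -> /24 (254 usable): 192.168.234.0/24
92 hosts -> /25 (126 usable): 192.168.235.0/25
Allocation: 192.168.232.0/24 (165 hosts, 254 usable); 192.168.233.0/24 (149 hosts, 254 usable); 192.168.234.0/24 (148 hosts, 254 usable); 192.168.235.0/25 (92 hosts, 126 usable)


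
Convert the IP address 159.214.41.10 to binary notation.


159 = 10011111
214 = 11010110
41 = 00101001
10 = 00001010
Binary: 10011111.11010110.00101001.00001010


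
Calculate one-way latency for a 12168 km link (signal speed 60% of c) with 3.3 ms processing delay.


Speed = 0.6 * 3e5 km/s = 180000 km/s
Propagation delay = 12168 / 180000 = 0.0676 s = 67.6 ms
Processing delay = 3.3 ms
Total one-way latency = 70.9 ms


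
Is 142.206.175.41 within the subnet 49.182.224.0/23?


Subnet network: 49.182.224.0
Test IP AND mask: 142.206.174.0
No, 142.206.175.41 is not in 49.182.224.0/23


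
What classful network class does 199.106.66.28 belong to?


First octet: 199
Binary: 11000111
110xxxxx -> Class C (192-223)
Class C, default mask 255.255.255.0 (/24)


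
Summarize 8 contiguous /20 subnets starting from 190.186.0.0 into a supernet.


Original prefix: /20
Number of subnets: 8 = 2^3
New prefix = 20 - 3 = 17
Supernet: 190.186.0.0/17


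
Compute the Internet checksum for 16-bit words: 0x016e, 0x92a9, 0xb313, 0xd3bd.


Sum all words (with carry folding):
+ 0x016e = 0x016e
+ 0x92a9 = 0x9417
+ 0xb313 = 0x472b
+ 0xd3bd = 0x1ae9
One's complement: ~0x1ae9
Checksum = 0xe516


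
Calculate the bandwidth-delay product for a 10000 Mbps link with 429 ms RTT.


BDP = bandwidth * RTT
= 10000 Mbps * 429 ms
= 10000 * 1e6 * 429 / 1000 bits
= 4290000000 bits
= 536250000 bytes
= 523681.6406 KB
BDP = 4290000000 bits (536250000 bytes)


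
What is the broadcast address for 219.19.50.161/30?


Network: 219.19.50.160/30
Host bits = 2
Set all host bits to 1:
Broadcast: 219.19.50.163


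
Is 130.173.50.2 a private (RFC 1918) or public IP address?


RFC 1918 private ranges:
  10.0.0.0/8 (10.0.0.0 - 10.255.255.255)
  172.16.0.0/12 (172.16.0.0 - 172.31.255.255)
  192.168.0.0/16 (192.168.0.0 - 192.168.255.255)
Public (not in any RFC 1918 range)


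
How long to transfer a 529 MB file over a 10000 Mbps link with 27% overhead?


Effective throughput = 10000 * (1 - 27/100) = 7300 Mbps
File size in Mb = 529 * 8 = 4232 Mb
Time = 4232 / 7300
Time = 0.5797 seconds


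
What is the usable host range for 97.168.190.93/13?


Network: 97.168.0.0
Broadcast: 97.175.255.255
First usable = network + 1
Last usable = broadcast - 1
Range: 97.168.0.1 to 97.175.255.254


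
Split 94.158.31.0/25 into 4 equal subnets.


New prefix = 25 + 2 = 27
Each subnet has 32 addresses
  94.158.31.0/27
  94.158.31.32/27
  94.158.31.64/27
  94.158.31.96/27
Subnets: 94.158.31.0/27, 94.158.31.32/27, 94.158.31.64/27, 94.158.31.96/27


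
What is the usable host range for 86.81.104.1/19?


Network: 86.81.96.0
Broadcast: 86.81.127.255
First usable = network + 1
Last usable = broadcast - 1
Range: 86.81.96.1 to 86.81.127.254


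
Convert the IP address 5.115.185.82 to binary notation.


5 = 00000101
115 = 01110011
185 = 10111001
82 = 01010010
Binary: 00000101.01110011.10111001.01010010


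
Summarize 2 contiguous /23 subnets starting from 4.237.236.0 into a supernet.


Original prefix: /23
Number of subnets: 2 = 2^1
New prefix = 23 - 1 = 22
Supernet: 4.237.236.0/22


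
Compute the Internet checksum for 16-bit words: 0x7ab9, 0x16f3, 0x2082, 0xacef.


Sum all words (with carry folding):
+ 0x7ab9 = 0x7ab9
+ 0x16f3 = 0x91ac
+ 0x2082 = 0xb22e
+ 0xacef = 0x5f1e
One's complement: ~0x5f1e
Checksum = 0xa0e1


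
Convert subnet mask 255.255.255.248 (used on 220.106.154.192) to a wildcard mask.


Subnet mask: 255.255.255.248
Wildcard = 255.255.255.255 - subnet mask
255 - 255 = 0
255 - 255 = 0
255 - 255 = 0
255 - 248 = 7
Wildcard: 0.0.0.7


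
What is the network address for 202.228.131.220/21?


IP:   11001010.11100100.10000011.11011100
Mask: 11111111.11111111.11111000.00000000
AND operation:
Net:  11001010.11100100.10000000.00000000
Network: 202.228.128.0/21


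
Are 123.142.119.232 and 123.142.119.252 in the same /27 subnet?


Mask: 255.255.255.224
123.142.119.232 AND mask = 123.142.119.224
123.142.119.252 AND mask = 123.142.119.224
Yes, same subnet (123.142.119.224)


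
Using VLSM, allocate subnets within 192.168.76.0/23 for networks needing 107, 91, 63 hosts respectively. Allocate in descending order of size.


107 hosts -> /25 (126 usable): 192.168.76.0/25
91 hosts -> /25 (126 usable): 192.168.76.128/25
63 hosts -> /25 (126 usable): 192.168.77.0/25
Allocation: 192.168.76.0/25 (107 hosts, 126 usable); 192.168.76.128/25 (91 hosts, 126 usable); 192.168.77.0/25 (63 hosts, 126 usable)


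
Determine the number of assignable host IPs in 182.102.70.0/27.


Host bits = 32 - 27 = 5
Total addresses = 2^5 = 32
Usable = total - 2 (network and broadcast)
Usable hosts: 30


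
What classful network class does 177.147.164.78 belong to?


First octet: 177
Binary: 10110001
10xxxxxx -> Class B (128-191)
Class B, default mask 255.255.0.0 (/16)


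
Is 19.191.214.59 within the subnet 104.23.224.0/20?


Subnet network: 104.23.224.0
Test IP AND mask: 19.191.208.0
No, 19.191.214.59 is not in 104.23.224.0/20


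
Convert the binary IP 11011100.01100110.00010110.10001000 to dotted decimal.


11011100 = 220
01100110 = 102
00010110 = 22
10001000 = 136
IP: 220.102.22.136


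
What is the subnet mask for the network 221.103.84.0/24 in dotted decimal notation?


/24 means 24 network bits, 8 host bits
Binary: 11111111111111111111111100000000
Mask: 255.255.255.0


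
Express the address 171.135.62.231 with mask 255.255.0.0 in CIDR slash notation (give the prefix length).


Binary: 11111111.11111111.00000000.00000000
Count leading 1s
Prefix: /16


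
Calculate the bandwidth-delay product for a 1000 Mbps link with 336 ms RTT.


BDP = bandwidth * RTT
= 1000 Mbps * 336 ms
= 1000 * 1e6 * 336 / 1000 bits
= 336000000 bits
= 42000000 bytes
= 41015.625 KB
BDP = 336000000 bits (42000000 bytes)


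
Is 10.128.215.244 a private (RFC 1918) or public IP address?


RFC 1918 private ranges:
  10.0.0.0/8 (10.0.0.0 - 10.255.255.255)
  172.16.0.0/12 (172.16.0.0 - 172.31.255.255)
  192.168.0.0/16 (192.168.0.0 - 192.168.255.255)
Private (in 10.0.0.0/8)


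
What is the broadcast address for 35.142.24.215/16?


Network: 35.142.0.0/16
Host bits = 16
Set all host bits to 1:
Broadcast: 35.142.255.255


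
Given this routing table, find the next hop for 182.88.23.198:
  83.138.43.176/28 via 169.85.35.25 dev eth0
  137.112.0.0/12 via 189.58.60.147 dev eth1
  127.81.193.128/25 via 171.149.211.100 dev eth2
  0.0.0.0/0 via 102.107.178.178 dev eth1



Longest prefix match for 182.88.23.198:
  /28 83.138.43.176: no
  /12 137.112.0.0: no
  /25 127.81.193.128: no
  /0 0.0.0.0: MATCH
Selected: next-hop 102.107.178.178 via eth1 (matched /0)


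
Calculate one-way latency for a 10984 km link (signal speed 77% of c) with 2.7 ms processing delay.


Speed = 0.77 * 3e5 km/s = 231000 km/s
Propagation delay = 10984 / 231000 = 0.0475 s = 47.5498 ms
Processing delay = 2.7 ms
Total one-way latency = 50.2498 ms


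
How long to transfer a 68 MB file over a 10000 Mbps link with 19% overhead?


Effective throughput = 10000 * (1 - 19/100) = 8100.0 Mbps
File size in Mb = 68 * 8 = 544 Mb
Time = 544 / 8100.0
Time = 0.0672 seconds


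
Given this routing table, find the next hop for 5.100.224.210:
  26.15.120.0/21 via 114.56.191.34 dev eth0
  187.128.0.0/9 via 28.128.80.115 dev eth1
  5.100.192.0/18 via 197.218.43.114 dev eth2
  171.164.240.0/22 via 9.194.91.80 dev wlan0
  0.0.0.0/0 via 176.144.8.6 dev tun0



Longest prefix match for 5.100.224.210:
  /21 26.15.120.0: no
  /9 187.128.0.0: no
  /18 5.100.192.0: MATCH
  /22 171.164.240.0: no
  /0 0.0.0.0: MATCH
Selected: next-hop 197.218.43.114 via eth2 (matched /18)


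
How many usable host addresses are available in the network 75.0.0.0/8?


Host bits = 32 - 8 = 24
Total addresses = 2^24 = 16777216
Usable = total - 2 (network and broadcast)
Usable hosts: 16777214


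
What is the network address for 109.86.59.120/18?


IP:   01101101.01010110.00111011.01111000
Mask: 11111111.11111111.11000000.00000000
AND operation:
Net:  01101101.01010110.00000000.00000000
Network: 109.86.0.0/18


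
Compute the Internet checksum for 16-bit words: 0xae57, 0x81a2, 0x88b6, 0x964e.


Sum all words (with carry folding):
+ 0xae57 = 0xae57
+ 0x81a2 = 0x2ffa
+ 0x88b6 = 0xb8b0
+ 0x964e = 0x4eff
One's complement: ~0x4eff
Checksum = 0xb100


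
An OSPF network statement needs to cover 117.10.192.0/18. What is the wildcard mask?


Subnet mask: 255.255.192.0
Wildcard = 255.255.255.255 - subnet mask
255 - 255 = 0
255 - 255 = 0
255 - 192 = 63
255 - 0 = 255
Wildcard: 0.0.63.255


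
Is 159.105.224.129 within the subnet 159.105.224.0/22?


Subnet network: 159.105.224.0
Test IP AND mask: 159.105.224.0
Yes, 159.105.224.129 is in 159.105.224.0/22


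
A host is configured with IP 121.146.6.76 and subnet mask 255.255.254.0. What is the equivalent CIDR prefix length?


Binary: 11111111.11111111.11111110.00000000
Count leading 1s
Prefix: /23


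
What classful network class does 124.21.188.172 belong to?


First octet: 124
Binary: 01111100
0xxxxxxx -> Class A (1-126)
Class A, default mask 255.0.0.0 (/8)


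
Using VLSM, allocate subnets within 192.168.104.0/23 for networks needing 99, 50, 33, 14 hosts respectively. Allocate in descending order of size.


99 hosts -> /25 (126 usable): 192.168.104.0/25
50 hosts -> /26 (62 usable): 192.168.104.128/26
33 hosts -> /26 (62 usable): 192.168.104.192/26
14 hosts -> /28 (14 usable): 192.168.105.0/28
Allocation: 192.168.104.0/25 (99 hosts, 126 usable); 192.168.104.128/26 (50 hosts, 62 usable); 192.168.104.192/26 (33 hosts, 62 usable); 192.168.105.0/28 (14 hosts, 14 usable)


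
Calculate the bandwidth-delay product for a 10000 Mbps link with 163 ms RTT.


BDP = bandwidth * RTT
= 10000 Mbps * 163 ms
= 10000 * 1e6 * 163 / 1000 bits
= 1630000000 bits
= 203750000 bytes
= 198974.6094 KB
BDP = 1630000000 bits (203750000 bytes)


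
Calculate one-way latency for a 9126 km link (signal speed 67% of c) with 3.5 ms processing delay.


Speed = 0.67 * 3e5 km/s = 201000 km/s
Propagation delay = 9126 / 201000 = 0.0454 s = 45.403 ms
Processing delay = 3.5 ms
Total one-way latency = 48.903 ms


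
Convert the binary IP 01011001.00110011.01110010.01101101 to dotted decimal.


01011001 = 89
00110011 = 51
01110010 = 114
01101101 = 109
IP: 89.51.114.109


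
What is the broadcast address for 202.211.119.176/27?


Network: 202.211.119.160/27
Host bits = 5
Set all host bits to 1:
Broadcast: 202.211.119.191


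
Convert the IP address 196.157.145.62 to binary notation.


196 = 11000100
157 = 10011101
145 = 10010001
62 = 00111110
Binary: 11000100.10011101.10010001.00111110


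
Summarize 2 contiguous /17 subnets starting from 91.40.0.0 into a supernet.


Original prefix: /17
Number of subnets: 2 = 2^1
New prefix = 17 - 1 = 16
Supernet: 91.40.0.0/16


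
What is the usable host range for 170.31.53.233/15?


Network: 170.30.0.0
Broadcast: 170.31.255.255
First usable = network + 1
Last usable = broadcast - 1
Range: 170.30.0.1 to 170.31.255.254


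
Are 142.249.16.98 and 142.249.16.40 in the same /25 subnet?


Mask: 255.255.255.128
142.249.16.98 AND mask = 142.249.16.0
142.249.16.40 AND mask = 142.249.16.0
Yes, same subnet (142.249.16.0)


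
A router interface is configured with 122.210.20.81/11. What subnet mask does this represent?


/11 means 11 network bits, 21 host bits
Binary: 11111111111000000000000000000000
Mask: 255.224.0.0


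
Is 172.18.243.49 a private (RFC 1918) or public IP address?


RFC 1918 private ranges:
  10.0.0.0/8 (10.0.0.0 - 10.255.255.255)
  172.16.0.0/12 (172.16.0.0 - 172.31.255.255)
  192.168.0.0/16 (192.168.0.0 - 192.168.255.255)
Private (in 172.16.0.0/12)


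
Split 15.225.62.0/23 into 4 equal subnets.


New prefix = 23 + 2 = 25
Each subnet has 128 addresses
  15.225.62.0/25
  15.225.62.128/25
  15.225.63.0/25
  15.225.63.128/25
Subnets: 15.225.62.0/25, 15.225.62.128/25, 15.225.63.0/25, 15.225.63.128/25


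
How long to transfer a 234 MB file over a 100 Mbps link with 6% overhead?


Effective throughput = 100 * (1 - 6/100) = 94 Mbps
File size in Mb = 234 * 8 = 1872 Mb
Time = 1872 / 94
Time = 19.9149 seconds


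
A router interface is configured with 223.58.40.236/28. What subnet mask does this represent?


/28 means 28 network bits, 4 host bits
Binary: 11111111111111111111111111110000
Mask: 255.255.255.240


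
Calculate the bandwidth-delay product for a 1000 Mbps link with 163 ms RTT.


BDP = bandwidth * RTT
= 1000 Mbps * 163 ms
= 1000 * 1e6 * 163 / 1000 bits
= 163000000 bits
= 20375000 bytes
= 19897.4609 KB
BDP = 163000000 bits (20375000 bytes)


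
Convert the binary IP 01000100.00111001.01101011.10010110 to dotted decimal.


01000100 = 68
00111001 = 57
01101011 = 107
10010110 = 150
IP: 68.57.107.150


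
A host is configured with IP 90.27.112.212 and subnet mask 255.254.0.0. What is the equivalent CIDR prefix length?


Binary: 11111111.11111110.00000000.00000000
Count leading 1s
Prefix: /15


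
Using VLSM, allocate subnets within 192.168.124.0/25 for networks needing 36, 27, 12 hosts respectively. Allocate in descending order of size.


36 hosts -> /26 (62 usable): 192.168.124.0/26
27 hosts -> /27 (30 usable): 192.168.124.64/27
12 hosts -> /28 (14 usable): 192.168.124.96/28
Allocation: 192.168.124.0/26 (36 hosts, 62 usable); 192.168.124.64/27 (27 hosts, 30 usable); 192.168.124.96/28 (12 hosts, 14 usable)


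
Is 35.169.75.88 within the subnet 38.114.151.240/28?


Subnet network: 38.114.151.240
Test IP AND mask: 35.169.75.80
No, 35.169.75.88 is not in 38.114.151.240/28


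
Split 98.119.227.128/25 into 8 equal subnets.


New prefix = 25 + 3 = 28
Each subnet has 16 addresses
  98.119.227.128/28
  98.119.227.144/28
  98.119.227.160/28
  98.119.227.176/28
  98.119.227.192/28
  98.119.227.208/28
  98.119.227.224/28
  98.119.227.240/28
Subnets: 98.119.227.128/28, 98.119.227.144/28, 98.119.227.160/28, 98.119.227.176/28, 98.119.227.192/28, 98.119.227.208/28, 98.119.227.224/28, 98.119.227.240/28


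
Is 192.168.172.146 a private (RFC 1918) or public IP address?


RFC 1918 private ranges:
  10.0.0.0/8 (10.0.0.0 - 10.255.255.255)
  172.16.0.0/12 (172.16.0.0 - 172.31.255.255)
  192.168.0.0/16 (192.168.0.0 - 192.168.255.255)
Private (in 192.168.0.0/16)


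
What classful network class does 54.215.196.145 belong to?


First octet: 54
Binary: 00110110
0xxxxxxx -> Class A (1-126)
Class A, default mask 255.0.0.0 (/8)


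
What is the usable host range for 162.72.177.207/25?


Network: 162.72.177.128
Broadcast: 162.72.177.255
First usable = network + 1
Last usable = broadcast - 1
Range: 162.72.177.129 to 162.72.177.254


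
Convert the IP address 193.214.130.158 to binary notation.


193 = 11000001
214 = 11010110
130 = 10000010
158 = 10011110
Binary: 11000001.11010110.10000010.10011110


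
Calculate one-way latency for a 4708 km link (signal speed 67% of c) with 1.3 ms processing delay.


Speed = 0.67 * 3e5 km/s = 201000 km/s
Propagation delay = 4708 / 201000 = 0.0234 s = 23.4229 ms
Processing delay = 1.3 ms
Total one-way latency = 24.7229 ms


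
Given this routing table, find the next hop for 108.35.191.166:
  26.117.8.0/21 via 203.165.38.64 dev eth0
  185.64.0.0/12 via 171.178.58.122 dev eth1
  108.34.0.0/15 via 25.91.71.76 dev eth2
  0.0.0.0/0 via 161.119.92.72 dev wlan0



Longest prefix match for 108.35.191.166:
  /21 26.117.8.0: no
  /12 185.64.0.0: no
  /15 108.34.0.0: MATCH
  /0 0.0.0.0: MATCH
Selected: next-hop 25.91.71.76 via eth2 (matched /15)


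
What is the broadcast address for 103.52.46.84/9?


Network: 103.0.0.0/9
Host bits = 23
Set all host bits to 1:
Broadcast: 103.127.255.255


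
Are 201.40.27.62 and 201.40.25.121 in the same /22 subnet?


Mask: 255.255.252.0
201.40.27.62 AND mask = 201.40.24.0
201.40.25.121 AND mask = 201.40.24.0
Yes, same subnet (201.40.24.0)


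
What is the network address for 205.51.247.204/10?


IP:   11001101.00110011.11110111.11001100
Mask: 11111111.11000000.00000000.00000000
AND operation:
Net:  11001101.00000000.00000000.00000000
Network: 205.0.0.0/10


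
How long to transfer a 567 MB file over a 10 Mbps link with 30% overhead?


Effective throughput = 10 * (1 - 30/100) = 7 Mbps
File size in Mb = 567 * 8 = 4536 Mb
Time = 4536 / 7
Time = 648 seconds


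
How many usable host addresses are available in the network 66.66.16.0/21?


Host bits = 32 - 21 = 11
Total addresses = 2^11 = 2048
Usable = total - 2 (network and broadcast)
Usable hosts: 2046


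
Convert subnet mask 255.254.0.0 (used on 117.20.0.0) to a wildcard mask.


Subnet mask: 255.254.0.0
Wildcard = 255.255.255.255 - subnet mask
255 - 255 = 0
255 - 254 = 1
255 - 0 = 255
255 - 0 = 255
Wildcard: 0.1.255.255


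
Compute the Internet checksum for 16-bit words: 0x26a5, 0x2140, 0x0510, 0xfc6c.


Sum all words (with carry folding):
+ 0x26a5 = 0x26a5
+ 0x2140 = 0x47e5
+ 0x0510 = 0x4cf5
+ 0xfc6c = 0x4962
One's complement: ~0x4962
Checksum = 0xb69d


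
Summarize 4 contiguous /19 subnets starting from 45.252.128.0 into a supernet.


Original prefix: /19
Number of subnets: 4 = 2^2
New prefix = 19 - 2 = 17
Supernet: 45.252.128.0/17


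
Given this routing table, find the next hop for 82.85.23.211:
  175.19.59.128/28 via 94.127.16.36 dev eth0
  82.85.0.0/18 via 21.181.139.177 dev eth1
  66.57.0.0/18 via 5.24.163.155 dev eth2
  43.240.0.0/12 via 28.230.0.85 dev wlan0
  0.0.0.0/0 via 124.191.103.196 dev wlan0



Longest prefix match for 82.85.23.211:
  /28 175.19.59.128: no
  /18 82.85.0.0: MATCH
  /18 66.57.0.0: no
  /12 43.240.0.0: no
  /0 0.0.0.0: MATCH
Selected: next-hop 21.181.139.177 via eth1 (matched /18)


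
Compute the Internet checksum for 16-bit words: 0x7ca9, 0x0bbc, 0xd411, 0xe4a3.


Sum all words (with carry folding):
+ 0x7ca9 = 0x7ca9
+ 0x0bbc = 0x8865
+ 0xd411 = 0x5c77
+ 0xe4a3 = 0x411b
One's complement: ~0x411b
Checksum = 0xbee4


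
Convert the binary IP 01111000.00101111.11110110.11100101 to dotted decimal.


01111000 = 120
00101111 = 47
11110110 = 246
11100101 = 229
IP: 120.47.246.229


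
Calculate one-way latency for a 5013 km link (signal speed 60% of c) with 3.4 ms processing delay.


Speed = 0.6 * 3e5 km/s = 180000 km/s
Propagation delay = 5013 / 180000 = 0.0278 s = 27.85 ms
Processing delay = 3.4 ms
Total one-way latency = 31.25 ms


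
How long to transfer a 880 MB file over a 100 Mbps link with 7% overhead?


Effective throughput = 100 * (1 - 7/100) = 93 Mbps
File size in Mb = 880 * 8 = 7040 Mb
Time = 7040 / 93
Time = 75.6989 seconds


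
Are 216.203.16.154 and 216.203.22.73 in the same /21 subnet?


Mask: 255.255.248.0
216.203.16.154 AND mask = 216.203.16.0
216.203.22.73 AND mask = 216.203.16.0
Yes, same subnet (216.203.16.0)


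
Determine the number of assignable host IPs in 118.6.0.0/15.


Host bits = 32 - 15 = 17
Total addresses = 2^17 = 131072
Usable = total - 2 (network and broadcast)
Usable hosts: 131070


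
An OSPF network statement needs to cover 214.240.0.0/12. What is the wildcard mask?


Subnet mask: 255.240.0.0
Wildcard = 255.255.255.255 - subnet mask
255 - 255 = 0
255 - 240 = 15
255 - 0 = 255
255 - 0 = 255
Wildcard: 0.15.255.255


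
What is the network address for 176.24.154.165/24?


IP:   10110000.00011000.10011010.10100101
Mask: 11111111.11111111.11111111.00000000
AND operation:
Net:  10110000.00011000.10011010.00000000
Network: 176.24.154.0/24


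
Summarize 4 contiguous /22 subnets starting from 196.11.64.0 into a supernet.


Original prefix: /22
Number of subnets: 4 = 2^2
New prefix = 22 - 2 = 20
Supernet: 196.11.64.0/20


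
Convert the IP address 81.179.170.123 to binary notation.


81 = 01010001
179 = 10110011
170 = 10101010
123 = 01111011
Binary: 01010001.10110011.10101010.01111011


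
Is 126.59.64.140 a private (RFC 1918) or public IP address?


RFC 1918 private ranges:
  10.0.0.0/8 (10.0.0.0 - 10.255.255.255)
  172.16.0.0/12 (172.16.0.0 - 172.31.255.255)
  192.168.0.0/16 (192.168.0.0 - 192.168.255.255)
Public (not in any RFC 1918 range)


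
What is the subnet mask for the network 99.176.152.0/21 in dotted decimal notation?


/21 means 21 network bits, 11 host bits
Binary: 11111111111111111111100000000000
Mask: 255.255.248.0


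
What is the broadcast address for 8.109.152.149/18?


Network: 8.109.128.0/18
Host bits = 14
Set all host bits to 1:
Broadcast: 8.109.191.255


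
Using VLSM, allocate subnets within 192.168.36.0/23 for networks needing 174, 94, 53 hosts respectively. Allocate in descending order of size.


174 hosts -> /24 (254 usable): 192.168.36.0/24
94 hosts -> /25 (126 usable): 192.168.37.0/25
53 hosts -> /26 (62 usable): 192.168.37.128/26
Allocation: 192.168.36.0/24 (174 hosts, 254 usable); 192.168.37.0/25 (94 hosts, 126 usable); 192.168.37.128/26 (53 hosts, 62 usable)


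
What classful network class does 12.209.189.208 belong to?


First octet: 12
Binary: 00001100
0xxxxxxx -> Class A (1-126)
Class A, default mask 255.0.0.0 (/8)


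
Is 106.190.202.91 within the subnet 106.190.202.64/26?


Subnet network: 106.190.202.64
Test IP AND mask: 106.190.202.64
Yes, 106.190.202.91 is in 106.190.202.64/26


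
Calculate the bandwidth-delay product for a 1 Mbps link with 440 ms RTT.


BDP = bandwidth * RTT
= 1 Mbps * 440 ms
= 1 * 1e6 * 440 / 1000 bits
= 440000 bits
= 55000 bytes
= 53.7109 KB
BDP = 440000 bits (55000 bytes)


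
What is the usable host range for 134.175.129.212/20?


Network: 134.175.128.0
Broadcast: 134.175.143.255
First usable = network + 1
Last usable = broadcast - 1
Range: 134.175.128.1 to 134.175.143.254


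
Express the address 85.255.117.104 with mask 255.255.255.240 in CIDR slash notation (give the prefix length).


Binary: 11111111.11111111.11111111.11110000
Count leading 1s
Prefix: /28


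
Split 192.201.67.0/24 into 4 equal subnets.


New prefix = 24 + 2 = 26
Each subnet has 64 addresses
  192.201.67.0/26
  192.201.67.64/26
  192.201.67.128/26
  192.201.67.192/26
Subnets: 192.201.67.0/26, 192.201.67.64/26, 192.201.67.128/26, 192.201.67.192/26


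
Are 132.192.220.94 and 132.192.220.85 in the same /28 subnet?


Mask: 255.255.255.240
132.192.220.94 AND mask = 132.192.220.80
132.192.220.85 AND mask = 132.192.220.80
Yes, same subnet (132.192.220.80)


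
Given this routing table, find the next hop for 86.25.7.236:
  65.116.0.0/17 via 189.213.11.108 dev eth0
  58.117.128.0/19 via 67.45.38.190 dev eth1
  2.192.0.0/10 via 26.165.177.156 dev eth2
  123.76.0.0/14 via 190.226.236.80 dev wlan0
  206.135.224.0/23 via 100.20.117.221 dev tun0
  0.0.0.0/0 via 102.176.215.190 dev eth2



Longest prefix match for 86.25.7.236:
  /17 65.116.0.0: no
  /19 58.117.128.0: no
  /10 2.192.0.0: no
  /14 123.76.0.0: no
  /23 206.135.224.0: no
  /0 0.0.0.0: MATCH
Selected: next-hop 102.176.215.190 via eth2 (matched /0)


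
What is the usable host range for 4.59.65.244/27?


Network: 4.59.65.224
Broadcast: 4.59.65.255
First usable = network + 1
Last usable = broadcast - 1
Range: 4.59.65.225 to 4.59.65.254


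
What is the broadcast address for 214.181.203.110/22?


Network: 214.181.200.0/22
Host bits = 10
Set all host bits to 1:
Broadcast: 214.181.203.255


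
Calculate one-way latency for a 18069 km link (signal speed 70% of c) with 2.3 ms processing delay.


Speed = 0.7 * 3e5 km/s = 210000 km/s
Propagation delay = 18069 / 210000 = 0.086 s = 86.0429 ms
Processing delay = 2.3 ms
Total one-way latency = 88.3429 ms


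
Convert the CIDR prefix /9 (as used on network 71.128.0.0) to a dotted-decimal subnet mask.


/9 means 9 network bits, 23 host bits
Binary: 11111111100000000000000000000000
Mask: 255.128.0.0


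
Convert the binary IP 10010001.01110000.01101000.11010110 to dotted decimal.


10010001 = 145
01110000 = 112
01101000 = 104
11010110 = 214
IP: 145.112.104.214


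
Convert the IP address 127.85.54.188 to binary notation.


127 = 01111111
85 = 01010101
54 = 00110110
188 = 10111100
Binary: 01111111.01010101.00110110.10111100


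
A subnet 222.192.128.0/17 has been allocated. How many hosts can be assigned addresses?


Host bits = 32 - 17 = 15
Total addresses = 2^15 = 32768
Usable = total - 2 (network and broadcast)
Usable hosts: 32766


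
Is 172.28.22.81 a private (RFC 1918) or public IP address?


RFC 1918 private ranges:
  10.0.0.0/8 (10.0.0.0 - 10.255.255.255)
  172.16.0.0/12 (172.16.0.0 - 172.31.255.255)
  192.168.0.0/16 (192.168.0.0 - 192.168.255.255)
Private (in 172.16.0.0/12)


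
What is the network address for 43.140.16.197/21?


IP:   00101011.10001100.00010000.11000101
Mask: 11111111.11111111.11111000.00000000
AND operation:
Net:  00101011.10001100.00010000.00000000
Network: 43.140.16.0/21


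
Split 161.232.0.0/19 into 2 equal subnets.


New prefix = 19 + 1 = 20
Each subnet has 4096 addresses
  161.232.0.0/20
  161.232.16.0/20
Subnets: 161.232.0.0/20, 161.232.16.0/20


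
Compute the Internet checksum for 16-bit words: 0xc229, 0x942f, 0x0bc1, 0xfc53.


Sum all words (with carry folding):
+ 0xc229 = 0xc229
+ 0x942f = 0x5659
+ 0x0bc1 = 0x621a
+ 0xfc53 = 0x5e6e
One's complement: ~0x5e6e
Checksum = 0xa191


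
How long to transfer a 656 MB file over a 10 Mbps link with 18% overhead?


Effective throughput = 10 * (1 - 18/100) = 8.2 Mbps
File size in Mb = 656 * 8 = 5248 Mb
Time = 5248 / 8.2
Time = 640.0 seconds


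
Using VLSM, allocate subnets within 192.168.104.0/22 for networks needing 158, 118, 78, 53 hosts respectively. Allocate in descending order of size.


158 hosts -> /24 (254 usable): 192.168.104.0/24
118 hosts -> /25 (126 usable): 192.168.105.0/25
78 hosts -> /25 (126 usable): 192.168.105.128/25
53 hosts -> /26 (62 usable): 192.168.106.0/26
Allocation: 192.168.104.0/24 (158 hosts, 254 usable); 192.168.105.0/25 (118 hosts, 126 usable); 192.168.105.128/25 (78 hosts, 126 usable); 192.168.106.0/26 (53 hosts, 62 usable)


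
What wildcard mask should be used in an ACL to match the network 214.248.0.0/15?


Subnet mask: 255.254.0.0
Wildcard = 255.255.255.255 - subnet mask
255 - 255 = 0
255 - 254 = 1
255 - 0 = 255
255 - 0 = 255
Wildcard: 0.1.255.255


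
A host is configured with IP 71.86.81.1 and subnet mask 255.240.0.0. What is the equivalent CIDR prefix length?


Binary: 11111111.11110000.00000000.00000000
Count leading 1s
Prefix: /12


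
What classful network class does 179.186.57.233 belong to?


First octet: 179
Binary: 10110011
10xxxxxx -> Class B (128-191)
Class B, default mask 255.255.0.0 (/16)


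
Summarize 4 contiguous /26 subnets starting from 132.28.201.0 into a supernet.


Original prefix: /26
Number of subnets: 4 = 2^2
New prefix = 26 - 2 = 24
Supernet: 132.28.201.0/24


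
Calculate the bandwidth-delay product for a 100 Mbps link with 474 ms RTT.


BDP = bandwidth * RTT
= 100 Mbps * 474 ms
= 100 * 1e6 * 474 / 1000 bits
= 47400000 bits
= 5925000 bytes
= 5786.1328 KB
BDP = 47400000 bits (5925000 bytes)


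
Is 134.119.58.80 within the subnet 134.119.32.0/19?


Subnet network: 134.119.32.0
Test IP AND mask: 134.119.32.0
Yes, 134.119.58.80 is in 134.119.32.0/19


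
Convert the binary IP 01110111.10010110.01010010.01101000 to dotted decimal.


01110111 = 119
10010110 = 150
01010010 = 82
01101000 = 104
IP: 119.150.82.104


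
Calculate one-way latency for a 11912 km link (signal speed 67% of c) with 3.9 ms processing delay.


Speed = 0.67 * 3e5 km/s = 201000 km/s
Propagation delay = 11912 / 201000 = 0.0593 s = 59.2637 ms
Processing delay = 3.9 ms
Total one-way latency = 63.1637 ms


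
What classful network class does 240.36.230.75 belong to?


First octet: 240
Binary: 11110000
1111xxxx -> Class E (240-255)
Class E (reserved), default mask N/A


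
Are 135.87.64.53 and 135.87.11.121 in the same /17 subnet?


Mask: 255.255.128.0
135.87.64.53 AND mask = 135.87.0.0
135.87.11.121 AND mask = 135.87.0.0
Yes, same subnet (135.87.0.0)


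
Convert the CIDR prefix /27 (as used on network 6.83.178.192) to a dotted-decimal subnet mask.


/27 means 27 network bits, 5 host bits
Binary: 11111111111111111111111111100000
Mask: 255.255.255.224


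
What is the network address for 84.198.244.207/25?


IP:   01010100.11000110.11110100.11001111
Mask: 11111111.11111111.11111111.10000000
AND operation:
Net:  01010100.11000110.11110100.10000000
Network: 84.198.244.128/25


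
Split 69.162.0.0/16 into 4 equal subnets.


New prefix = 16 + 2 = 18
Each subnet has 16384 addresses
  69.162.0.0/18
  69.162.64.0/18
  69.162.128.0/18
  69.162.192.0/18
Subnets: 69.162.0.0/18, 69.162.64.0/18, 69.162.128.0/18, 69.162.192.0/18


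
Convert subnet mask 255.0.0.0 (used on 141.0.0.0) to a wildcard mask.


Subnet mask: 255.0.0.0
Wildcard = 255.255.255.255 - subnet mask
255 - 255 = 0
255 - 0 = 255
255 - 0 = 255
255 - 0 = 255
Wildcard: 0.255.255.255


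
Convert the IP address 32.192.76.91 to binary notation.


32 = 00100000
192 = 11000000
76 = 01001100
91 = 01011011
Binary: 00100000.11000000.01001100.01011011


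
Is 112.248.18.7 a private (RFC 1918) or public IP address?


RFC 1918 private ranges:
  10.0.0.0/8 (10.0.0.0 - 10.255.255.255)
  172.16.0.0/12 (172.16.0.0 - 172.31.255.255)
  192.168.0.0/16 (192.168.0.0 - 192.168.255.255)
Public (not in any RFC 1918 range)


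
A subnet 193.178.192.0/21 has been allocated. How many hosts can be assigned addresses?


Host bits = 32 - 21 = 11
Total addresses = 2^11 = 2048
Usable = total - 2 (network and broadcast)
Usable hosts: 2046


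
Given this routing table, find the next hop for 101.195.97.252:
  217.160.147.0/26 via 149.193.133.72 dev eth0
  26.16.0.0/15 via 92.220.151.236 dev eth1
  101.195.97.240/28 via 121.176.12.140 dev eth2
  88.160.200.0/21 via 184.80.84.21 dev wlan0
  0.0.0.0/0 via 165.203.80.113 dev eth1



Longest prefix match for 101.195.97.252:
  /26 217.160.147.0: no
  /15 26.16.0.0: no
  /28 101.195.97.240: MATCH
  /21 88.160.200.0: no
  /0 0.0.0.0: MATCH
Selected: next-hop 121.176.12.140 via eth2 (matched /28)


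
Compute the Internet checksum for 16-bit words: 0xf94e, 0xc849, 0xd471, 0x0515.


Sum all words (with carry folding):
+ 0xf94e = 0xf94e
+ 0xc849 = 0xc198
+ 0xd471 = 0x960a
+ 0x0515 = 0x9b1f
One's complement: ~0x9b1f
Checksum = 0x64e0


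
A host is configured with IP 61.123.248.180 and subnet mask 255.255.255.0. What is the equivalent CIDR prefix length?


Binary: 11111111.11111111.11111111.00000000
Count leading 1s
Prefix: /24


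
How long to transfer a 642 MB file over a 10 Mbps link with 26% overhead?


Effective throughput = 10 * (1 - 26/100) = 7.4 Mbps
File size in Mb = 642 * 8 = 5136 Mb
Time = 5136 / 7.4
Time = 694.0541 seconds


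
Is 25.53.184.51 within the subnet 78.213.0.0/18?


Subnet network: 78.213.0.0
Test IP AND mask: 25.53.128.0
No, 25.53.184.51 is not in 78.213.0.0/18


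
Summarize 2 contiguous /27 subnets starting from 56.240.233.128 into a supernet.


Original prefix: /27
Number of subnets: 2 = 2^1
New prefix = 27 - 1 = 26
Supernet: 56.240.233.128/26


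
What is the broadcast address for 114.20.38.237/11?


Network: 114.0.0.0/11
Host bits = 21
Set all host bits to 1:
Broadcast: 114.31.255.255


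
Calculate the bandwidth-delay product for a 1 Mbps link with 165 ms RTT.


BDP = bandwidth * RTT
= 1 Mbps * 165 ms
= 1 * 1e6 * 165 / 1000 bits
= 165000 bits
= 20625 bytes
= 20.1416 KB
BDP = 165000 bits (20625 bytes)


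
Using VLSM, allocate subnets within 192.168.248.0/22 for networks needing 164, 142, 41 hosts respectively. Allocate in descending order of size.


164 hosts -> /24 (254 usable): 192.168.248.0/24
142 hosts -> /24 (254 usable): 192.168.249.0/24
41 hosts -> /26 (62 usable): 192.168.250.0/26
Allocation: 192.168.248.0/24 (164 hosts, 254 usable); 192.168.249.0/24 (142 hosts, 254 usable); 192.168.250.0/26 (41 hosts, 62 usable)


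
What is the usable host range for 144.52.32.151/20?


Network: 144.52.32.0
Broadcast: 144.52.47.255
First usable = network + 1
Last usable = broadcast - 1
Range: 144.52.32.1 to 144.52.47.254


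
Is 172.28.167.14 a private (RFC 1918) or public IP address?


RFC 1918 private ranges:
  10.0.0.0/8 (10.0.0.0 - 10.255.255.255)
  172.16.0.0/12 (172.16.0.0 - 172.31.255.255)
  192.168.0.0/16 (192.168.0.0 - 192.168.255.255)
Private (in 172.16.0.0/12)


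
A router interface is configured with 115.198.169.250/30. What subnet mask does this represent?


/30 means 30 network bits, 2 host bits
Binary: 11111111111111111111111111111100
Mask: 255.255.255.252


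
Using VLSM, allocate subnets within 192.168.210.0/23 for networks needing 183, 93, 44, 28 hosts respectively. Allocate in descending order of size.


183 hosts -> /24 (254 usable): 192.168.210.0/24
93 hosts -> /25 (126 usable): 192.168.211.0/25
44 hosts -> /26 (62 usable): 192.168.211.128/26
28 hosts -> /27 (30 usable): 192.168.211.192/27
Allocation: 192.168.210.0/24 (183 hosts, 254 usable); 192.168.211.0/25 (93 hosts, 126 usable); 192.168.211.128/26 (44 hosts, 62 usable); 192.168.211.192/27 (28 hosts, 30 usable)


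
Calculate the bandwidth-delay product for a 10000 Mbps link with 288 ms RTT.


BDP = bandwidth * RTT
= 10000 Mbps * 288 ms
= 10000 * 1e6 * 288 / 1000 bits
= 2880000000 bits
= 360000000 bytes
= 351562.5 KB
BDP = 2880000000 bits (360000000 bytes)


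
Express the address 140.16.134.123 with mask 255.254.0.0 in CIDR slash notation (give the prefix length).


Binary: 11111111.11111110.00000000.00000000
Count leading 1s
Prefix: /15


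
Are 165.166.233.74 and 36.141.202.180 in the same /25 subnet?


Mask: 255.255.255.128
165.166.233.74 AND mask = 165.166.233.0
36.141.202.180 AND mask = 36.141.202.128
No, different subnets (165.166.233.0 vs 36.141.202.128)


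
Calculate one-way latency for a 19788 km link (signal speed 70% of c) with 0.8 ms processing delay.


Speed = 0.7 * 3e5 km/s = 210000 km/s
Propagation delay = 19788 / 210000 = 0.0942 s = 94.2286 ms
Processing delay = 0.8 ms
Total one-way latency = 95.0286 ms


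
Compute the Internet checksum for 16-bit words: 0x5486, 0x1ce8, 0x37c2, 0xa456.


Sum all words (with carry folding):
+ 0x5486 = 0x5486
+ 0x1ce8 = 0x716e
+ 0x37c2 = 0xa930
+ 0xa456 = 0x4d87
One's complement: ~0x4d87
Checksum = 0xb278


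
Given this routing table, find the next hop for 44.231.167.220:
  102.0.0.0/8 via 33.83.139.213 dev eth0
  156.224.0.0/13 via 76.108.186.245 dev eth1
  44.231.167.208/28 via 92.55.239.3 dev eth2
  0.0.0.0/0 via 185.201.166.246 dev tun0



Longest prefix match for 44.231.167.220:
  /8 102.0.0.0: no
  /13 156.224.0.0: no
  /28 44.231.167.208: MATCH
  /0 0.0.0.0: MATCH
Selected: next-hop 92.55.239.3 via eth2 (matched /28)


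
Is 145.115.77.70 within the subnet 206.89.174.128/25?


Subnet network: 206.89.174.128
Test IP AND mask: 145.115.77.0
No, 145.115.77.70 is not in 206.89.174.128/25


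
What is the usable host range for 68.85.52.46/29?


Network: 68.85.52.40
Broadcast: 68.85.52.47
First usable = network + 1
Last usable = broadcast - 1
Range: 68.85.52.41 to 68.85.52.46


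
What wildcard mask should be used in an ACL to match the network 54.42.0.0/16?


Subnet mask: 255.255.0.0
Wildcard = 255.255.255.255 - subnet mask
255 - 255 = 0
255 - 255 = 0
255 - 0 = 255
255 - 0 = 255
Wildcard: 0.0.255.255


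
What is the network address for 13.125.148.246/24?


IP:   00001101.01111101.10010100.11110110
Mask: 11111111.11111111.11111111.00000000
AND operation:
Net:  00001101.01111101.10010100.00000000
Network: 13.125.148.0/24


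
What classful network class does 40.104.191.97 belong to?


First octet: 40
Binary: 00101000
0xxxxxxx -> Class A (1-126)
Class A, default mask 255.0.0.0 (/8)


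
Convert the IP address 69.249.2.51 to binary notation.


69 = 01000101
249 = 11111001
2 = 00000010
51 = 00110011
Binary: 01000101.11111001.00000010.00110011


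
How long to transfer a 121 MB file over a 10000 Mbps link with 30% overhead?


Effective throughput = 10000 * (1 - 30/100) = 7000 Mbps
File size in Mb = 121 * 8 = 968 Mb
Time = 968 / 7000
Time = 0.1383 seconds


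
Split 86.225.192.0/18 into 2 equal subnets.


New prefix = 18 + 1 = 19
Each subnet has 8192 addresses
  86.225.192.0/19
  86.225.224.0/19
Subnets: 86.225.192.0/19, 86.225.224.0/19


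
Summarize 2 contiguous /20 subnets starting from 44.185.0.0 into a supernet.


Original prefix: /20
Number of subnets: 2 = 2^1
New prefix = 20 - 1 = 19
Supernet: 44.185.0.0/19


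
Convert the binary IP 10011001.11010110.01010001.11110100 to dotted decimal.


10011001 = 153
11010110 = 214
01010001 = 81
11110100 = 244
IP: 153.214.81.244


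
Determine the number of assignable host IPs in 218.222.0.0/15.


Host bits = 32 - 15 = 17
Total addresses = 2^17 = 131072
Usable = total - 2 (network and broadcast)
Usable hosts: 131070


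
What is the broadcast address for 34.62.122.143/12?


Network: 34.48.0.0/12
Host bits = 20
Set all host bits to 1:
Broadcast: 34.63.255.255


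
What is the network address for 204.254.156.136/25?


IP:   11001100.11111110.10011100.10001000
Mask: 11111111.11111111.11111111.10000000
AND operation:
Net:  11001100.11111110.10011100.10000000
Network: 204.254.156.128/25


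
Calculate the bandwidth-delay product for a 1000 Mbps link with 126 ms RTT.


BDP = bandwidth * RTT
= 1000 Mbps * 126 ms
= 1000 * 1e6 * 126 / 1000 bits
= 126000000 bits
= 15750000 bytes
= 15380.8594 KB
BDP = 126000000 bits (15750000 bytes)


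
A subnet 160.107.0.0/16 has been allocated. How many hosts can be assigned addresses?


Host bits = 32 - 16 = 16
Total addresses = 2^16 = 65536
Usable = total - 2 (network and broadcast)
Usable hosts: 65534


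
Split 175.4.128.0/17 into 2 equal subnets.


New prefix = 17 + 1 = 18
Each subnet has 16384 addresses
  175.4.128.0/18
  175.4.192.0/18
Subnets: 175.4.128.0/18, 175.4.192.0/18


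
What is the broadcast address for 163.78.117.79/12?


Network: 163.64.0.0/12
Host bits = 20
Set all host bits to 1:
Broadcast: 163.79.255.255


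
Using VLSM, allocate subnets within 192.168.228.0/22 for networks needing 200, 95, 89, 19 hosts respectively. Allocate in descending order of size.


200 hosts -> /24 (254 usable): 192.168.228.0/24
95 hosts -> /25 (126 usable): 192.168.229.0/25
89 hosts -> /25 (126 usable): 192.168.229.128/25
19 hosts -> /27 (30 usable): 192.168.230.0/27
Allocation: 192.168.228.0/24 (200 hosts, 254 usable); 192.168.229.0/25 (95 hosts, 126 usable); 192.168.229.128/25 (89 hosts, 126 usable); 192.168.230.0/27 (19 hosts, 30 usable)


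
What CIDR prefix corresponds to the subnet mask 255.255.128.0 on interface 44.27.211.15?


Binary: 11111111.11111111.10000000.00000000
Count leading 1s
Prefix: /17


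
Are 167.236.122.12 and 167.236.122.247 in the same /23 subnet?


Mask: 255.255.254.0
167.236.122.12 AND mask = 167.236.122.0
167.236.122.247 AND mask = 167.236.122.0
Yes, same subnet (167.236.122.0)
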